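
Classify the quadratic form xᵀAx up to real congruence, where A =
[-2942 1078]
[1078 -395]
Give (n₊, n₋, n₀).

Answer: (0, 2, 0)

Derivation:
step 0: pivot -2942 → sign −
step 1: pivot -3/1471 → sign −
signature = (0, 2, 0)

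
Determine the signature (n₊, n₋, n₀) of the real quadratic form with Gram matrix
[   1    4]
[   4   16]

step 0: pivot 1 → sign +
step 1: row/col 1 already zero → sign 0
signature = (1, 0, 1)

Answer: (1, 0, 1)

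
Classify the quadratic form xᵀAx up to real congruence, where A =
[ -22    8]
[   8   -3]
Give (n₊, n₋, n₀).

step 0: pivot -22 → sign −
step 1: pivot -1/11 → sign −
signature = (0, 2, 0)

Answer: (0, 2, 0)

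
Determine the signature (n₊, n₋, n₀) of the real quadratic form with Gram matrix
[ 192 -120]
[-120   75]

Answer: (1, 0, 1)

Derivation:
step 0: pivot 192 → sign +
step 1: row/col 1 already zero → sign 0
signature = (1, 0, 1)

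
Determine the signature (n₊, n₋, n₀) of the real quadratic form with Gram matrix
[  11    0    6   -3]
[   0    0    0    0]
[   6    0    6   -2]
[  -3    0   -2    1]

step 0: pivot 11 → sign +
step 1: pivot 30/11 → sign +
step 2: pivot 2/15 → sign +
step 3: row/col 3 already zero → sign 0
signature = (3, 0, 1)

Answer: (3, 0, 1)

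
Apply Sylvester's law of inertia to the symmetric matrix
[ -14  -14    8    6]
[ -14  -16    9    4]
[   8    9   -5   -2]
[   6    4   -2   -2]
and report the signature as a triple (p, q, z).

step 0: pivot -14 → sign −
step 1: pivot -2 → sign −
step 2: pivot 1/14 → sign +
step 3: row/col 3 already zero → sign 0
signature = (1, 2, 1)

Answer: (1, 2, 1)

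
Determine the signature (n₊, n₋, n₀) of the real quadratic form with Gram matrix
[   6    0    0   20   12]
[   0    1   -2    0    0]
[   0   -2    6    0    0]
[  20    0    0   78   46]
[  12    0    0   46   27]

Answer: (4, 1, 0)

Derivation:
step 0: pivot 6 → sign +
step 1: pivot 1 → sign +
step 2: pivot 2 → sign +
step 3: pivot 34/3 → sign +
step 4: pivot -3/17 → sign −
signature = (4, 1, 0)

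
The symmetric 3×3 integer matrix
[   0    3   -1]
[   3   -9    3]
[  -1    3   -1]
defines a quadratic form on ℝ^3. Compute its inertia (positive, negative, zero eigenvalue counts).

step 0: pivot -9 → sign −
step 1: pivot 1 → sign +
step 2: row/col 2 already zero → sign 0
signature = (1, 1, 1)

Answer: (1, 1, 1)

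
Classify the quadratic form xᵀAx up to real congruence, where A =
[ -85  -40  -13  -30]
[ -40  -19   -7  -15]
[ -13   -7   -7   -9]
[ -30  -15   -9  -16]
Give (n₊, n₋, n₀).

Answer: (0, 4, 0)

Derivation:
step 0: pivot -85 → sign −
step 1: pivot -3/17 → sign −
step 2: pivot -3/5 → sign −
step 3: pivot -1 → sign −
signature = (0, 4, 0)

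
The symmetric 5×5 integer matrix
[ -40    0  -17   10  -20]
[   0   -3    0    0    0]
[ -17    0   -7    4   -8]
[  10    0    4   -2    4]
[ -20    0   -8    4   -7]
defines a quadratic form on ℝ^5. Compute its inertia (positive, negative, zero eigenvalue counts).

step 0: pivot -40 → sign −
step 1: pivot -3 → sign −
step 2: pivot 9/40 → sign +
step 3: pivot 2/9 → sign +
step 4: pivot 1 → sign +
signature = (3, 2, 0)

Answer: (3, 2, 0)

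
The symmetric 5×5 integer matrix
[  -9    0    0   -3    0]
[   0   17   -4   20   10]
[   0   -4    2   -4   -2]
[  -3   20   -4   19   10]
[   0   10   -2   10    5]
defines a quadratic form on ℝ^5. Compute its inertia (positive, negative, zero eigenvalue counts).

Answer: (2, 2, 1)

Derivation:
step 0: pivot -9 → sign −
step 1: pivot 17 → sign +
step 2: pivot 18/17 → sign +
step 3: pivot -4 → sign −
step 4: row/col 4 already zero → sign 0
signature = (2, 2, 1)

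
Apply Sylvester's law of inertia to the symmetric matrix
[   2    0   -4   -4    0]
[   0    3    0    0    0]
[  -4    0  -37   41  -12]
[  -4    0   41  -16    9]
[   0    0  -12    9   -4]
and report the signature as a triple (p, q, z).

Answer: (3, 2, 0)

Derivation:
step 0: pivot 2 → sign +
step 1: pivot 3 → sign +
step 2: pivot -45 → sign −
step 3: pivot 1/5 → sign +
step 4: pivot -1 → sign −
signature = (3, 2, 0)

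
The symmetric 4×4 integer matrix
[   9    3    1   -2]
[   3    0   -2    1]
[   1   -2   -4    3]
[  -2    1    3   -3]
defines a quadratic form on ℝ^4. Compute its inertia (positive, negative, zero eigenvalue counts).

Answer: (2, 2, 0)

Derivation:
step 0: pivot 9 → sign +
step 1: pivot -1 → sign −
step 2: pivot 4/3 → sign +
step 3: pivot -1 → sign −
signature = (2, 2, 0)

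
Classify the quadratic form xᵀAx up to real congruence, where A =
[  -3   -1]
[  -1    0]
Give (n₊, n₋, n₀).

step 0: pivot -3 → sign −
step 1: pivot 1/3 → sign +
signature = (1, 1, 0)

Answer: (1, 1, 0)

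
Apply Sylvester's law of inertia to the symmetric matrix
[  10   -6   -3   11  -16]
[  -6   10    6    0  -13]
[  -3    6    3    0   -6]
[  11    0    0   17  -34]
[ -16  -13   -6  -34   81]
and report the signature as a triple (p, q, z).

step 0: pivot 10 → sign +
step 1: pivot 32/5 → sign +
step 2: pivot -21/32 → sign −
step 3: pivot -2/7 → sign −
step 4: pivot 3/2 → sign +
signature = (3, 2, 0)

Answer: (3, 2, 0)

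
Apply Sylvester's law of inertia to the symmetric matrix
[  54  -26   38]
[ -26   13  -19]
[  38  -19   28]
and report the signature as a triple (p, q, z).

Answer: (3, 0, 0)

Derivation:
step 0: pivot 54 → sign +
step 1: pivot 13/27 → sign +
step 2: pivot 3/13 → sign +
signature = (3, 0, 0)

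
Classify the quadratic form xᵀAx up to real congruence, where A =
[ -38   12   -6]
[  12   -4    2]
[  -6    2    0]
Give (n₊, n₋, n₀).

Answer: (1, 2, 0)

Derivation:
step 0: pivot -38 → sign −
step 1: pivot -4/19 → sign −
step 2: pivot 1 → sign +
signature = (1, 2, 0)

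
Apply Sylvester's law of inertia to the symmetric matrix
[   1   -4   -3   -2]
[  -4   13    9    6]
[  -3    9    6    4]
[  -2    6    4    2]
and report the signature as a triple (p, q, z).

Answer: (1, 2, 1)

Derivation:
step 0: pivot 1 → sign +
step 1: pivot -3 → sign −
step 2: pivot -2/3 → sign −
step 3: row/col 3 already zero → sign 0
signature = (1, 2, 1)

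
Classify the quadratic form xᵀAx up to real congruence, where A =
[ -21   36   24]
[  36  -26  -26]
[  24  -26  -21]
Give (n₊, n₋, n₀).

step 0: pivot -21 → sign −
step 1: pivot 250/7 → sign +
step 2: pivot 1/125 → sign +
signature = (2, 1, 0)

Answer: (2, 1, 0)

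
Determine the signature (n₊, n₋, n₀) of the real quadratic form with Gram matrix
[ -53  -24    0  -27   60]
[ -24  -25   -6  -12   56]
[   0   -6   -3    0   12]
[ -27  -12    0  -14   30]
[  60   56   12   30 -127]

step 0: pivot -53 → sign −
step 1: pivot -749/53 → sign −
step 2: pivot -339/749 → sign −
step 3: pivot -25/113 → sign −
step 4: pivot -3/25 → sign −
signature = (0, 5, 0)

Answer: (0, 5, 0)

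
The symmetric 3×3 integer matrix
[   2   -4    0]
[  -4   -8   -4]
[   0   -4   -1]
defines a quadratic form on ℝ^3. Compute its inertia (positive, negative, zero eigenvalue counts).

Answer: (1, 1, 1)

Derivation:
step 0: pivot 2 → sign +
step 1: pivot -16 → sign −
step 2: row/col 2 already zero → sign 0
signature = (1, 1, 1)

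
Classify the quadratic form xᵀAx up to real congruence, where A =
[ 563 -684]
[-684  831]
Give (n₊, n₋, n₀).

step 0: pivot 563 → sign +
step 1: pivot -3/563 → sign −
signature = (1, 1, 0)

Answer: (1, 1, 0)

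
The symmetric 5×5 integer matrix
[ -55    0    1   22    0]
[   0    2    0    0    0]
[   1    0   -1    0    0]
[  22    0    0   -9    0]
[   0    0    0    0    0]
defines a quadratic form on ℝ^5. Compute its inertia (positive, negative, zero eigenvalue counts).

step 0: pivot -55 → sign −
step 1: pivot 2 → sign +
step 2: pivot -54/55 → sign −
step 3: pivot -1/27 → sign −
step 4: row/col 4 already zero → sign 0
signature = (1, 3, 1)

Answer: (1, 3, 1)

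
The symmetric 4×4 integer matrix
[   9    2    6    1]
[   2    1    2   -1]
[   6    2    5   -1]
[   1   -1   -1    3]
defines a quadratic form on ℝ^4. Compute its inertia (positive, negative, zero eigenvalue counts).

step 0: pivot 9 → sign +
step 1: pivot 5/9 → sign +
step 2: pivot 1/5 → sign +
step 3: row/col 3 already zero → sign 0
signature = (3, 0, 1)

Answer: (3, 0, 1)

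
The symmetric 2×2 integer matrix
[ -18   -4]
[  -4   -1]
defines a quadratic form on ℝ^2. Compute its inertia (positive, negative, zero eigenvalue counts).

Answer: (0, 2, 0)

Derivation:
step 0: pivot -18 → sign −
step 1: pivot -1/9 → sign −
signature = (0, 2, 0)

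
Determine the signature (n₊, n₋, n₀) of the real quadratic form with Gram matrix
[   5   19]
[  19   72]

Answer: (1, 1, 0)

Derivation:
step 0: pivot 5 → sign +
step 1: pivot -1/5 → sign −
signature = (1, 1, 0)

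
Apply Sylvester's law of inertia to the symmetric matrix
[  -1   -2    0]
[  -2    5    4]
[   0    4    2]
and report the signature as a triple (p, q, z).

Answer: (2, 1, 0)

Derivation:
step 0: pivot -1 → sign −
step 1: pivot 9 → sign +
step 2: pivot 2/9 → sign +
signature = (2, 1, 0)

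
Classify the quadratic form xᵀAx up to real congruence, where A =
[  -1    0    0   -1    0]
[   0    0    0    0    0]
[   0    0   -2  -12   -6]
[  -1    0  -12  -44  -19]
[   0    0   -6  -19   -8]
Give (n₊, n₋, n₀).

Answer: (2, 2, 1)

Derivation:
step 0: pivot -1 → sign −
step 1: pivot -2 → sign −
step 2: pivot 29 → sign +
step 3: pivot 1/29 → sign +
step 4: row/col 4 already zero → sign 0
signature = (2, 2, 1)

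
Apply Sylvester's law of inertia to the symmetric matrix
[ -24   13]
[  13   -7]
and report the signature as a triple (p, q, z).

Answer: (1, 1, 0)

Derivation:
step 0: pivot -24 → sign −
step 1: pivot 1/24 → sign +
signature = (1, 1, 0)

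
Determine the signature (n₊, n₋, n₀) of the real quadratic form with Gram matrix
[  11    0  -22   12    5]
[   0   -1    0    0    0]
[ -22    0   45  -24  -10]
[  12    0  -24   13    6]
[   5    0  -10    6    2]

Answer: (3, 2, 0)

Derivation:
step 0: pivot 11 → sign +
step 1: pivot -1 → sign −
step 2: pivot 1 → sign +
step 3: pivot -1/11 → sign −
step 4: pivot 3 → sign +
signature = (3, 2, 0)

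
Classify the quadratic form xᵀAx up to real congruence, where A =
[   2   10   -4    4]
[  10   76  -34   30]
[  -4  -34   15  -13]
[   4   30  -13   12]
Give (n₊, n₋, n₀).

step 0: pivot 2 → sign +
step 1: pivot 26 → sign +
step 2: pivot -7/13 → sign −
step 3: pivot 3/7 → sign +
signature = (3, 1, 0)

Answer: (3, 1, 0)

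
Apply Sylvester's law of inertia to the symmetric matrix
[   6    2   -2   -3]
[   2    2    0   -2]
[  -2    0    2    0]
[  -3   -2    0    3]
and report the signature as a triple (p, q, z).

step 0: pivot 6 → sign +
step 1: pivot 4/3 → sign +
step 2: pivot 1 → sign +
step 3: pivot 1/2 → sign +
signature = (4, 0, 0)

Answer: (4, 0, 0)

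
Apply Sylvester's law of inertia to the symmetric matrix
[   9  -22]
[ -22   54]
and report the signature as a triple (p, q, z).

step 0: pivot 9 → sign +
step 1: pivot 2/9 → sign +
signature = (2, 0, 0)

Answer: (2, 0, 0)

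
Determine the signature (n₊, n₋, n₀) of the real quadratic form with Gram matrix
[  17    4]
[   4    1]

Answer: (2, 0, 0)

Derivation:
step 0: pivot 17 → sign +
step 1: pivot 1/17 → sign +
signature = (2, 0, 0)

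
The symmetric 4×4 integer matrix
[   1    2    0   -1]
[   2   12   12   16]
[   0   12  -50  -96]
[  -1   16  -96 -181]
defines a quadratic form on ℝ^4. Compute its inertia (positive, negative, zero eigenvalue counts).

Answer: (2, 2, 0)

Derivation:
step 0: pivot 1 → sign +
step 1: pivot 8 → sign +
step 2: pivot -68 → sign −
step 3: pivot -1/68 → sign −
signature = (2, 2, 0)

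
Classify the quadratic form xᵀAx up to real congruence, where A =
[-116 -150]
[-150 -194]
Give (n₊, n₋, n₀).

Answer: (0, 2, 0)

Derivation:
step 0: pivot -116 → sign −
step 1: pivot -1/29 → sign −
signature = (0, 2, 0)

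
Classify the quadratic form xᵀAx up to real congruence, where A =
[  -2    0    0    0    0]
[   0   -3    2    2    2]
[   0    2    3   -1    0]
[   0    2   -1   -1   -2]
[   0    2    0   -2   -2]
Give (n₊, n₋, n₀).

step 0: pivot -2 → sign −
step 1: pivot -3 → sign −
step 2: pivot 13/3 → sign +
step 3: pivot 4/13 → sign +
step 4: pivot -3 → sign −
signature = (2, 3, 0)

Answer: (2, 3, 0)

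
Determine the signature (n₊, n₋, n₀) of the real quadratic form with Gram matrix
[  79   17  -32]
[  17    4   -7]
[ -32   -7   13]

step 0: pivot 79 → sign +
step 1: pivot 27/79 → sign +
step 2: row/col 2 already zero → sign 0
signature = (2, 0, 1)

Answer: (2, 0, 1)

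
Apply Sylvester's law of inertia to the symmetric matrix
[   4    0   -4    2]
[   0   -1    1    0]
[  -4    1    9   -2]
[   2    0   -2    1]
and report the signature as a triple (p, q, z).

step 0: pivot 4 → sign +
step 1: pivot -1 → sign −
step 2: pivot 6 → sign +
step 3: row/col 3 already zero → sign 0
signature = (2, 1, 1)

Answer: (2, 1, 1)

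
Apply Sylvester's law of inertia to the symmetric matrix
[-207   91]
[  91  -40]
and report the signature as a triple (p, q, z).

Answer: (1, 1, 0)

Derivation:
step 0: pivot -207 → sign −
step 1: pivot 1/207 → sign +
signature = (1, 1, 0)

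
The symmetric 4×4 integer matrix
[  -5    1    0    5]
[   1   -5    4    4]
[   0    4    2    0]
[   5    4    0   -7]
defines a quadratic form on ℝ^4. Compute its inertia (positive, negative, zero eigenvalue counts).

Answer: (1, 3, 0)

Derivation:
step 0: pivot -5 → sign −
step 1: pivot -24/5 → sign −
step 2: pivot 16/3 → sign +
step 3: pivot -3/64 → sign −
signature = (1, 3, 0)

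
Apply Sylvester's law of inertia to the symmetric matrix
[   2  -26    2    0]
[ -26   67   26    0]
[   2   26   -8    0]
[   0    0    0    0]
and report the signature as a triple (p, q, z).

step 0: pivot 2 → sign +
step 1: pivot -271 → sign −
step 2: pivot -6/271 → sign −
step 3: row/col 3 already zero → sign 0
signature = (1, 2, 1)

Answer: (1, 2, 1)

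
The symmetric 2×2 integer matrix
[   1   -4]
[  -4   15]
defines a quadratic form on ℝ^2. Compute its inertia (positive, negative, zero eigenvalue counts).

Answer: (1, 1, 0)

Derivation:
step 0: pivot 1 → sign +
step 1: pivot -1 → sign −
signature = (1, 1, 0)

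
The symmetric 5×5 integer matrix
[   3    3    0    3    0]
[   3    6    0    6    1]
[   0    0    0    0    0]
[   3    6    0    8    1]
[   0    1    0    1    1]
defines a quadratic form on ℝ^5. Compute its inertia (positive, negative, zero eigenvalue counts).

Answer: (4, 0, 1)

Derivation:
step 0: pivot 3 → sign +
step 1: pivot 3 → sign +
step 2: pivot 2 → sign +
step 3: pivot 2/3 → sign +
step 4: row/col 4 already zero → sign 0
signature = (4, 0, 1)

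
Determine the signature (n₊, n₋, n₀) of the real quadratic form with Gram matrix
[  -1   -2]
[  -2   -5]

Answer: (0, 2, 0)

Derivation:
step 0: pivot -1 → sign −
step 1: pivot -1 → sign −
signature = (0, 2, 0)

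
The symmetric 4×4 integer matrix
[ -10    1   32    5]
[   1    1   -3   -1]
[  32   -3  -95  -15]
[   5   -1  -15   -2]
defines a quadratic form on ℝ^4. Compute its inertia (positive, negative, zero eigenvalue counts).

step 0: pivot -10 → sign −
step 1: pivot 11/10 → sign +
step 2: pivot 81/11 → sign +
step 3: pivot 1/9 → sign +
signature = (3, 1, 0)

Answer: (3, 1, 0)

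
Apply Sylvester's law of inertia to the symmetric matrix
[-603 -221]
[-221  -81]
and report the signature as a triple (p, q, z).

step 0: pivot -603 → sign −
step 1: pivot -2/603 → sign −
signature = (0, 2, 0)

Answer: (0, 2, 0)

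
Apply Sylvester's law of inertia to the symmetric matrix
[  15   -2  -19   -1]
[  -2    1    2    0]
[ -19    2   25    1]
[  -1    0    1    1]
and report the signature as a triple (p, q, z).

Answer: (4, 0, 0)

Derivation:
step 0: pivot 15 → sign +
step 1: pivot 11/15 → sign +
step 2: pivot 6/11 → sign +
step 3: pivot 2/3 → sign +
signature = (4, 0, 0)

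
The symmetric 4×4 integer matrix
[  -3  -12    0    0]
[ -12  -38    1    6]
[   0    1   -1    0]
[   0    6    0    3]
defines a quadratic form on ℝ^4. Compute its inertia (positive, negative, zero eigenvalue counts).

step 0: pivot -3 → sign −
step 1: pivot 10 → sign +
step 2: pivot -11/10 → sign −
step 3: pivot -3/11 → sign −
signature = (1, 3, 0)

Answer: (1, 3, 0)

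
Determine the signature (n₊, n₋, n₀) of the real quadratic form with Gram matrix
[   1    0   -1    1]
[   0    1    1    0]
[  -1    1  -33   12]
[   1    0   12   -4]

Answer: (2, 2, 0)

Derivation:
step 0: pivot 1 → sign +
step 1: pivot 1 → sign +
step 2: pivot -35 → sign −
step 3: pivot -6/35 → sign −
signature = (2, 2, 0)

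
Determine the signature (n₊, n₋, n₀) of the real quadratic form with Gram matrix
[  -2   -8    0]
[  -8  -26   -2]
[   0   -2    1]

step 0: pivot -2 → sign −
step 1: pivot 6 → sign +
step 2: pivot 1/3 → sign +
signature = (2, 1, 0)

Answer: (2, 1, 0)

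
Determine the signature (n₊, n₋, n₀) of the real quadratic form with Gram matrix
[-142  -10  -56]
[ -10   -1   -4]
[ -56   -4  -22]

step 0: pivot -142 → sign −
step 1: pivot -21/71 → sign −
step 2: pivot 2/21 → sign +
signature = (1, 2, 0)

Answer: (1, 2, 0)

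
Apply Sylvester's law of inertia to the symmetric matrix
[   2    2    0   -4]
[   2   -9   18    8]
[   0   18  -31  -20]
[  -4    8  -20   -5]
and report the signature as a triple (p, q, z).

Answer: (2, 2, 0)

Derivation:
step 0: pivot 2 → sign +
step 1: pivot -11 → sign −
step 2: pivot -17/11 → sign −
step 3: pivot 3/17 → sign +
signature = (2, 2, 0)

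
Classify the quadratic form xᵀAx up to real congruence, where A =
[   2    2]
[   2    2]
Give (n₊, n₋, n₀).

step 0: pivot 2 → sign +
step 1: row/col 1 already zero → sign 0
signature = (1, 0, 1)

Answer: (1, 0, 1)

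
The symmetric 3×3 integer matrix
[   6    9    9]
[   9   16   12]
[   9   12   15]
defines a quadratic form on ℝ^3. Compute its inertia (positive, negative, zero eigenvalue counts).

step 0: pivot 6 → sign +
step 1: pivot 5/2 → sign +
step 2: pivot 3/5 → sign +
signature = (3, 0, 0)

Answer: (3, 0, 0)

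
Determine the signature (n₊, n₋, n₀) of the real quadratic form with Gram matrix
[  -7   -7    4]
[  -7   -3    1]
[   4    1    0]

step 0: pivot -7 → sign −
step 1: pivot 4 → sign +
step 2: pivot 1/28 → sign +
signature = (2, 1, 0)

Answer: (2, 1, 0)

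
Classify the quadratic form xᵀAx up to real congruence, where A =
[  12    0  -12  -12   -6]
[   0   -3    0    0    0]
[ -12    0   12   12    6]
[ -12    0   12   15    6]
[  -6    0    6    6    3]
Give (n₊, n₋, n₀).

Answer: (2, 1, 2)

Derivation:
step 0: pivot 12 → sign +
step 1: pivot -3 → sign −
step 2: pivot 3 → sign +
step 3: row/col 3 already zero → sign 0
step 4: row/col 4 already zero → sign 0
signature = (2, 1, 2)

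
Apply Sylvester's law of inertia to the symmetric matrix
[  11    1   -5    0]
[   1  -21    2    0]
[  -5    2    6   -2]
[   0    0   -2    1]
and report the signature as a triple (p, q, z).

Answer: (3, 1, 0)

Derivation:
step 0: pivot 11 → sign +
step 1: pivot -232/11 → sign −
step 2: pivot 931/232 → sign +
step 3: pivot 3/931 → sign +
signature = (3, 1, 0)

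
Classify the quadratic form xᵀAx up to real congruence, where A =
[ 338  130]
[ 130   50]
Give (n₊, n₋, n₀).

step 0: pivot 338 → sign +
step 1: row/col 1 already zero → sign 0
signature = (1, 0, 1)

Answer: (1, 0, 1)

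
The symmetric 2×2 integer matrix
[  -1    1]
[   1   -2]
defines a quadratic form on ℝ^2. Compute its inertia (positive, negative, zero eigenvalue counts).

Answer: (0, 2, 0)

Derivation:
step 0: pivot -1 → sign −
step 1: pivot -1 → sign −
signature = (0, 2, 0)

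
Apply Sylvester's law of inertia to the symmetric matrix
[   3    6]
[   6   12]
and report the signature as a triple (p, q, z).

Answer: (1, 0, 1)

Derivation:
step 0: pivot 3 → sign +
step 1: row/col 1 already zero → sign 0
signature = (1, 0, 1)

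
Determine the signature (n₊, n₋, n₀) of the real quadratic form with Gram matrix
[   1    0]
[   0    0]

Answer: (1, 0, 1)

Derivation:
step 0: pivot 1 → sign +
step 1: row/col 1 already zero → sign 0
signature = (1, 0, 1)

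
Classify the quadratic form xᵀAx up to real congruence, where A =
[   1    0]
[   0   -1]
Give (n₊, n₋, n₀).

Answer: (1, 1, 0)

Derivation:
step 0: pivot 1 → sign +
step 1: pivot -1 → sign −
signature = (1, 1, 0)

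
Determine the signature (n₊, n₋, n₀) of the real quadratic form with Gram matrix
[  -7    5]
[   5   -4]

Answer: (0, 2, 0)

Derivation:
step 0: pivot -7 → sign −
step 1: pivot -3/7 → sign −
signature = (0, 2, 0)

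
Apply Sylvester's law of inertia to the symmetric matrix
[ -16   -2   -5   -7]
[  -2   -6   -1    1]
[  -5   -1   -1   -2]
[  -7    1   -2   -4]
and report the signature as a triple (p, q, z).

step 0: pivot -16 → sign −
step 1: pivot -23/4 → sign −
step 2: pivot 27/46 → sign +
step 3: pivot -1/3 → sign −
signature = (1, 3, 0)

Answer: (1, 3, 0)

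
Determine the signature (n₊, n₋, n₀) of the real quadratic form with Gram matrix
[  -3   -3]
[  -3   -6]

Answer: (0, 2, 0)

Derivation:
step 0: pivot -3 → sign −
step 1: pivot -3 → sign −
signature = (0, 2, 0)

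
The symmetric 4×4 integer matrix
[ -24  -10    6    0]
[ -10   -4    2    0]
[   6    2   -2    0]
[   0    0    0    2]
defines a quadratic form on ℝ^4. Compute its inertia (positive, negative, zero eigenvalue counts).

Answer: (2, 2, 0)

Derivation:
step 0: pivot -24 → sign −
step 1: pivot 1/6 → sign +
step 2: pivot -2 → sign −
step 3: pivot 2 → sign +
signature = (2, 2, 0)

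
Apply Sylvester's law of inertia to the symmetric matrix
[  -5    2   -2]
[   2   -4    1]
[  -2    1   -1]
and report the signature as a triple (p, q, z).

step 0: pivot -5 → sign −
step 1: pivot -16/5 → sign −
step 2: pivot -3/16 → sign −
signature = (0, 3, 0)

Answer: (0, 3, 0)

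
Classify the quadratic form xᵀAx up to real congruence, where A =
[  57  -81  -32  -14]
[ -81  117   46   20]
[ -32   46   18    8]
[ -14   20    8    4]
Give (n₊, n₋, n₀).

step 0: pivot 57 → sign +
step 1: pivot 36/19 → sign +
step 2: pivot -1/9 → sign −
step 3: pivot 2/3 → sign +
signature = (3, 1, 0)

Answer: (3, 1, 0)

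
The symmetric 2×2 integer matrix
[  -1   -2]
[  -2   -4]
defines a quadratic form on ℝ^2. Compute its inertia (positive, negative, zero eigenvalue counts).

Answer: (0, 1, 1)

Derivation:
step 0: pivot -1 → sign −
step 1: row/col 1 already zero → sign 0
signature = (0, 1, 1)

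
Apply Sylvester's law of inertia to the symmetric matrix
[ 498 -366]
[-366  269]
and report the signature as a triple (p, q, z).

step 0: pivot 498 → sign +
step 1: pivot 1/83 → sign +
signature = (2, 0, 0)

Answer: (2, 0, 0)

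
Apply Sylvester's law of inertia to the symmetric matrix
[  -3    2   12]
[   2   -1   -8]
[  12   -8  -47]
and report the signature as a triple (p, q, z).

step 0: pivot -3 → sign −
step 1: pivot 1/3 → sign +
step 2: pivot 1 → sign +
signature = (2, 1, 0)

Answer: (2, 1, 0)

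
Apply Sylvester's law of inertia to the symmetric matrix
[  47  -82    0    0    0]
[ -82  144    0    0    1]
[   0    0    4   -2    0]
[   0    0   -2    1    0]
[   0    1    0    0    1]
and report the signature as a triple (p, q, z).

Answer: (3, 1, 1)

Derivation:
step 0: pivot 47 → sign +
step 1: pivot 44/47 → sign +
step 2: pivot 4 → sign +
step 3: pivot -3/44 → sign −
step 4: row/col 4 already zero → sign 0
signature = (3, 1, 1)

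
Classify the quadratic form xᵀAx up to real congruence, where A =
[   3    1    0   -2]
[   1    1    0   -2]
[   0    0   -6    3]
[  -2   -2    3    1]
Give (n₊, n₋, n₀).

step 0: pivot 3 → sign +
step 1: pivot 2/3 → sign +
step 2: pivot -6 → sign −
step 3: pivot -3/2 → sign −
signature = (2, 2, 0)

Answer: (2, 2, 0)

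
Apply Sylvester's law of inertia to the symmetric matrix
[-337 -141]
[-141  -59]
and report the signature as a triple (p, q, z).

Answer: (0, 2, 0)

Derivation:
step 0: pivot -337 → sign −
step 1: pivot -2/337 → sign −
signature = (0, 2, 0)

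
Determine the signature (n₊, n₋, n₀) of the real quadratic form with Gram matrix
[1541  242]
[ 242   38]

Answer: (1, 1, 0)

Derivation:
step 0: pivot 1541 → sign +
step 1: pivot -6/1541 → sign −
signature = (1, 1, 0)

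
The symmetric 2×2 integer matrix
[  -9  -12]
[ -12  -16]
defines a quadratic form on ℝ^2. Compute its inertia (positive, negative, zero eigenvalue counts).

step 0: pivot -9 → sign −
step 1: row/col 1 already zero → sign 0
signature = (0, 1, 1)

Answer: (0, 1, 1)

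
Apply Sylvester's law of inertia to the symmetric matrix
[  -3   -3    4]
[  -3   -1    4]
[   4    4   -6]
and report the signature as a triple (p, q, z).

Answer: (1, 2, 0)

Derivation:
step 0: pivot -3 → sign −
step 1: pivot 2 → sign +
step 2: pivot -2/3 → sign −
signature = (1, 2, 0)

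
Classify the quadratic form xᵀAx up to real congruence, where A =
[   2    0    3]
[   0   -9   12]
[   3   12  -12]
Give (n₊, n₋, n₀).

step 0: pivot 2 → sign +
step 1: pivot -9 → sign −
step 2: pivot -1/2 → sign −
signature = (1, 2, 0)

Answer: (1, 2, 0)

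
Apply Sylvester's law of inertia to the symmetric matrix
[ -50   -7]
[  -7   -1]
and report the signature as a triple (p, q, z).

Answer: (0, 2, 0)

Derivation:
step 0: pivot -50 → sign −
step 1: pivot -1/50 → sign −
signature = (0, 2, 0)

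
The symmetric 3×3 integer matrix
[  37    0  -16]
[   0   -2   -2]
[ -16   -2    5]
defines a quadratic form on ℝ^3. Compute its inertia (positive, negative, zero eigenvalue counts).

Answer: (2, 1, 0)

Derivation:
step 0: pivot 37 → sign +
step 1: pivot -2 → sign −
step 2: pivot 3/37 → sign +
signature = (2, 1, 0)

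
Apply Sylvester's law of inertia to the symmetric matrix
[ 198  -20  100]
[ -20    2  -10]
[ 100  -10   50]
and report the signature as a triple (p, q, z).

step 0: pivot 198 → sign +
step 1: pivot -2/99 → sign −
step 2: row/col 2 already zero → sign 0
signature = (1, 1, 1)

Answer: (1, 1, 1)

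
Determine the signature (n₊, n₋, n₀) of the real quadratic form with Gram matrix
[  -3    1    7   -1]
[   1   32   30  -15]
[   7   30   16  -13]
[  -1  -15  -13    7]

step 0: pivot -3 → sign −
step 1: pivot 97/3 → sign +
step 2: pivot 6/97 → sign +
step 3: row/col 3 already zero → sign 0
signature = (2, 1, 1)

Answer: (2, 1, 1)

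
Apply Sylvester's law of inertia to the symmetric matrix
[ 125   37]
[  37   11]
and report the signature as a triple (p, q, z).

Answer: (2, 0, 0)

Derivation:
step 0: pivot 125 → sign +
step 1: pivot 6/125 → sign +
signature = (2, 0, 0)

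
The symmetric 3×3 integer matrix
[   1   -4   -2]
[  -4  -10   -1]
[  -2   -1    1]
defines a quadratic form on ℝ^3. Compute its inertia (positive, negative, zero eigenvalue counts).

Answer: (2, 1, 0)

Derivation:
step 0: pivot 1 → sign +
step 1: pivot -26 → sign −
step 2: pivot 3/26 → sign +
signature = (2, 1, 0)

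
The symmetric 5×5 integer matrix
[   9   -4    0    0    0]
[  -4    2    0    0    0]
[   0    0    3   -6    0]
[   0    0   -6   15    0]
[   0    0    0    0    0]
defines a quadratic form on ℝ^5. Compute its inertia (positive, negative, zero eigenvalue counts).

Answer: (4, 0, 1)

Derivation:
step 0: pivot 9 → sign +
step 1: pivot 2/9 → sign +
step 2: pivot 3 → sign +
step 3: pivot 3 → sign +
step 4: row/col 4 already zero → sign 0
signature = (4, 0, 1)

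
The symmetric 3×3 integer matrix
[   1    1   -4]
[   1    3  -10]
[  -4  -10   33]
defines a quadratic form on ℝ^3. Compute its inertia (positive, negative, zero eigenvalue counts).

Answer: (2, 1, 0)

Derivation:
step 0: pivot 1 → sign +
step 1: pivot 2 → sign +
step 2: pivot -1 → sign −
signature = (2, 1, 0)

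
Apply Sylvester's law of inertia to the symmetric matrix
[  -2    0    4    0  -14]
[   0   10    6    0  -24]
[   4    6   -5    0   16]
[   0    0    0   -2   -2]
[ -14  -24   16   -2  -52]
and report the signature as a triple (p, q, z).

Answer: (1, 3, 1)

Derivation:
step 0: pivot -2 → sign −
step 1: pivot 10 → sign +
step 2: pivot -3/5 → sign −
step 3: pivot -2 → sign −
step 4: row/col 4 already zero → sign 0
signature = (1, 3, 1)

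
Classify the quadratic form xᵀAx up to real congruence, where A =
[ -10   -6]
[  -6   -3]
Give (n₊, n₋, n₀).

Answer: (1, 1, 0)

Derivation:
step 0: pivot -10 → sign −
step 1: pivot 3/5 → sign +
signature = (1, 1, 0)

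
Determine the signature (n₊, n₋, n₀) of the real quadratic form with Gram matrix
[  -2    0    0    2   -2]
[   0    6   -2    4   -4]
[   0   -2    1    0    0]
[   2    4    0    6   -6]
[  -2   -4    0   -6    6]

Answer: (2, 1, 2)

Derivation:
step 0: pivot -2 → sign −
step 1: pivot 6 → sign +
step 2: pivot 1/3 → sign +
step 3: row/col 3 already zero → sign 0
step 4: row/col 4 already zero → sign 0
signature = (2, 1, 2)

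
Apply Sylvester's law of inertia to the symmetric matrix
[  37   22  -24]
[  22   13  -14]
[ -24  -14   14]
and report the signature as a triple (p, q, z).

step 0: pivot 37 → sign +
step 1: pivot -3/37 → sign −
step 2: pivot -2/3 → sign −
signature = (1, 2, 0)

Answer: (1, 2, 0)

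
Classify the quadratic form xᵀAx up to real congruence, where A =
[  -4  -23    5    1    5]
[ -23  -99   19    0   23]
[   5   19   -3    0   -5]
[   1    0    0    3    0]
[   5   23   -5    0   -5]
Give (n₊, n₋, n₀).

Answer: (3, 2, 0)

Derivation:
step 0: pivot -4 → sign −
step 1: pivot 133/4 → sign +
step 2: pivot 52/133 → sign +
step 3: pivot 23/13 → sign +
step 4: pivot -6/23 → sign −
signature = (3, 2, 0)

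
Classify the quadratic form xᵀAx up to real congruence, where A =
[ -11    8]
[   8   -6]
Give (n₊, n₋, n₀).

Answer: (0, 2, 0)

Derivation:
step 0: pivot -11 → sign −
step 1: pivot -2/11 → sign −
signature = (0, 2, 0)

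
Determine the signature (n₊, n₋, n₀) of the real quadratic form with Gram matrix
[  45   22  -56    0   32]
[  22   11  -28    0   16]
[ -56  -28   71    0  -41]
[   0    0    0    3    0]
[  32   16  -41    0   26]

step 0: pivot 45 → sign +
step 1: pivot 11/45 → sign +
step 2: pivot -3/11 → sign −
step 3: pivot 3 → sign +
step 4: pivot 3 → sign +
signature = (4, 1, 0)

Answer: (4, 1, 0)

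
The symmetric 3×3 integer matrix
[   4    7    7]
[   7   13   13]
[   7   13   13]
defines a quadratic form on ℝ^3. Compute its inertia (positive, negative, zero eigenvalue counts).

Answer: (2, 0, 1)

Derivation:
step 0: pivot 4 → sign +
step 1: pivot 3/4 → sign +
step 2: row/col 2 already zero → sign 0
signature = (2, 0, 1)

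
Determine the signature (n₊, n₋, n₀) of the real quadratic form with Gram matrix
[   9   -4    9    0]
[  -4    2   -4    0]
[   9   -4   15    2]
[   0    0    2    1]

step 0: pivot 9 → sign +
step 1: pivot 2/9 → sign +
step 2: pivot 6 → sign +
step 3: pivot 1/3 → sign +
signature = (4, 0, 0)

Answer: (4, 0, 0)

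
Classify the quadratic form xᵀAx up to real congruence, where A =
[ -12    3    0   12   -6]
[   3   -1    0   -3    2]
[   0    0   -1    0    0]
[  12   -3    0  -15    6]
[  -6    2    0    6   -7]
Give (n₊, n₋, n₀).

step 0: pivot -12 → sign −
step 1: pivot -1/4 → sign −
step 2: pivot -1 → sign −
step 3: pivot -3 → sign −
step 4: pivot -3 → sign −
signature = (0, 5, 0)

Answer: (0, 5, 0)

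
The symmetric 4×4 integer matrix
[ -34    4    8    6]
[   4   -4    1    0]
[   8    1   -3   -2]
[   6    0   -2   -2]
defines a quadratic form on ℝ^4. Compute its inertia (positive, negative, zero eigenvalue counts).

step 0: pivot -34 → sign −
step 1: pivot -60/17 → sign −
step 2: pivot -1/20 → sign −
step 3: row/col 3 already zero → sign 0
signature = (0, 3, 1)

Answer: (0, 3, 1)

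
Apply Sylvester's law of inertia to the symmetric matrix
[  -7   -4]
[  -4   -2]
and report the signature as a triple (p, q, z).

Answer: (1, 1, 0)

Derivation:
step 0: pivot -7 → sign −
step 1: pivot 2/7 → sign +
signature = (1, 1, 0)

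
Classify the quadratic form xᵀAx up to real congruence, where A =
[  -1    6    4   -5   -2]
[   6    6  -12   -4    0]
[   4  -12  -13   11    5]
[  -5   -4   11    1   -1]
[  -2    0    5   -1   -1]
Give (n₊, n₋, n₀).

Answer: (1, 3, 1)

Derivation:
step 0: pivot -1 → sign −
step 1: pivot 42 → sign +
step 2: pivot -3/7 → sign −
step 3: pivot -1/3 → sign −
step 4: row/col 4 already zero → sign 0
signature = (1, 3, 1)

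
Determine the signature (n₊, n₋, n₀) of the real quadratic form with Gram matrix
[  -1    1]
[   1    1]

Answer: (1, 1, 0)

Derivation:
step 0: pivot -1 → sign −
step 1: pivot 2 → sign +
signature = (1, 1, 0)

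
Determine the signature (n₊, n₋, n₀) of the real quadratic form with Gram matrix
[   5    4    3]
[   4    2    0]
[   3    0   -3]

step 0: pivot 5 → sign +
step 1: pivot -6/5 → sign −
step 2: row/col 2 already zero → sign 0
signature = (1, 1, 1)

Answer: (1, 1, 1)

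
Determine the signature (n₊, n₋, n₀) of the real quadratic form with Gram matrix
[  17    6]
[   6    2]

Answer: (1, 1, 0)

Derivation:
step 0: pivot 17 → sign +
step 1: pivot -2/17 → sign −
signature = (1, 1, 0)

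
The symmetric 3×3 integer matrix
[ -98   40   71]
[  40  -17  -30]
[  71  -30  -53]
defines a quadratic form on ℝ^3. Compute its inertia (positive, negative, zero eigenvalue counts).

Answer: (0, 3, 0)

Derivation:
step 0: pivot -98 → sign −
step 1: pivot -33/49 → sign −
step 2: pivot -1/66 → sign −
signature = (0, 3, 0)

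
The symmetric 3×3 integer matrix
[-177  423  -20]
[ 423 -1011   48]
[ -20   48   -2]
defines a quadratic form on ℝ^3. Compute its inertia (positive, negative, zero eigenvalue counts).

step 0: pivot -177 → sign −
step 1: pivot -6/59 → sign −
step 2: pivot 2/3 → sign +
signature = (1, 2, 0)

Answer: (1, 2, 0)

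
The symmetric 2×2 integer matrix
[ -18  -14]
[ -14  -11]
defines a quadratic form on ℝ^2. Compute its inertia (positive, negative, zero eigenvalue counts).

Answer: (0, 2, 0)

Derivation:
step 0: pivot -18 → sign −
step 1: pivot -1/9 → sign −
signature = (0, 2, 0)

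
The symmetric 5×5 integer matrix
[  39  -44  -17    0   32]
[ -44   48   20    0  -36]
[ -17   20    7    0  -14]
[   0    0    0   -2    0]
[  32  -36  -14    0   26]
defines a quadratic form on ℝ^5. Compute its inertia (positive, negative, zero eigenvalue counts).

Answer: (1, 3, 1)

Derivation:
step 0: pivot 39 → sign +
step 1: pivot -64/39 → sign −
step 2: pivot -2 → sign −
step 3: pivot -1/4 → sign −
step 4: row/col 4 already zero → sign 0
signature = (1, 3, 1)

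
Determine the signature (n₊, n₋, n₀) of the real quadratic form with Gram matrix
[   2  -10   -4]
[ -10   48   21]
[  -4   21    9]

step 0: pivot 2 → sign +
step 1: pivot -2 → sign −
step 2: pivot 3/2 → sign +
signature = (2, 1, 0)

Answer: (2, 1, 0)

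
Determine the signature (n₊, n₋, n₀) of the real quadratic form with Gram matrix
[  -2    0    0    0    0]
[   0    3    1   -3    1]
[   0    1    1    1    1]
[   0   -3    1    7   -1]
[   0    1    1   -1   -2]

step 0: pivot -2 → sign −
step 1: pivot 3 → sign +
step 2: pivot 2/3 → sign +
step 3: pivot -2 → sign −
step 4: pivot -1 → sign −
signature = (2, 3, 0)

Answer: (2, 3, 0)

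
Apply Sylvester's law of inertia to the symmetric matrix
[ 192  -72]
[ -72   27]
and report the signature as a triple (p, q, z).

step 0: pivot 192 → sign +
step 1: row/col 1 already zero → sign 0
signature = (1, 0, 1)

Answer: (1, 0, 1)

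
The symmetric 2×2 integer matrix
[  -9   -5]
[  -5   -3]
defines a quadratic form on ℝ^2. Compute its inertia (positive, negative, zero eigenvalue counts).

Answer: (0, 2, 0)

Derivation:
step 0: pivot -9 → sign −
step 1: pivot -2/9 → sign −
signature = (0, 2, 0)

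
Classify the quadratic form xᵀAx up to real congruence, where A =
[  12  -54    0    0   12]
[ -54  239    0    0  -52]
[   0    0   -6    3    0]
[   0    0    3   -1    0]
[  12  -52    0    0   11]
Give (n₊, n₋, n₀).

Answer: (2, 2, 1)

Derivation:
step 0: pivot 12 → sign +
step 1: pivot -4 → sign −
step 2: pivot -6 → sign −
step 3: pivot 1/2 → sign +
step 4: row/col 4 already zero → sign 0
signature = (2, 2, 1)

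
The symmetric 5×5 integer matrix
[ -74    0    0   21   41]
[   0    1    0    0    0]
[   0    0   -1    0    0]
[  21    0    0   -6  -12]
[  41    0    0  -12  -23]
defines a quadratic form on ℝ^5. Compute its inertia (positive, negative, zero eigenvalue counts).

Answer: (2, 3, 0)

Derivation:
step 0: pivot -74 → sign −
step 1: pivot 1 → sign +
step 2: pivot -1 → sign −
step 3: pivot -3/74 → sign −
step 4: pivot 3 → sign +
signature = (2, 3, 0)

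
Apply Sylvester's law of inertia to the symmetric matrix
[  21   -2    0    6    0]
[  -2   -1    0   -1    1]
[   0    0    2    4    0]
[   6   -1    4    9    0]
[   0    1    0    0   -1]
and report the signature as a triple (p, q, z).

step 0: pivot 21 → sign +
step 1: pivot -25/21 → sign −
step 2: pivot 2 → sign +
step 3: pivot -14/25 → sign −
step 4: pivot 1/14 → sign +
signature = (3, 2, 0)

Answer: (3, 2, 0)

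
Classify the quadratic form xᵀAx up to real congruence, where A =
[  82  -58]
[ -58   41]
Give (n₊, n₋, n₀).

step 0: pivot 82 → sign +
step 1: pivot -1/41 → sign −
signature = (1, 1, 0)

Answer: (1, 1, 0)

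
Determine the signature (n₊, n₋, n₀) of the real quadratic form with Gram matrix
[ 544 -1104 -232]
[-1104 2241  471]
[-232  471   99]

Answer: (2, 0, 1)

Derivation:
step 0: pivot 544 → sign +
step 1: pivot 9/17 → sign +
step 2: row/col 2 already zero → sign 0
signature = (2, 0, 1)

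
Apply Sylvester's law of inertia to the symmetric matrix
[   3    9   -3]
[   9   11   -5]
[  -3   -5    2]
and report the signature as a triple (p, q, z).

Answer: (1, 1, 1)

Derivation:
step 0: pivot 3 → sign +
step 1: pivot -16 → sign −
step 2: row/col 2 already zero → sign 0
signature = (1, 1, 1)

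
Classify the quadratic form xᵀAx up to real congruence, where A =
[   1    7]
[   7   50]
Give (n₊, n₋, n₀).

step 0: pivot 1 → sign +
step 1: pivot 1 → sign +
signature = (2, 0, 0)

Answer: (2, 0, 0)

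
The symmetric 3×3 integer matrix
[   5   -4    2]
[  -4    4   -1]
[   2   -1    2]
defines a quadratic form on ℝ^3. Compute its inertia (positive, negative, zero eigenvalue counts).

step 0: pivot 5 → sign +
step 1: pivot 4/5 → sign +
step 2: pivot 3/4 → sign +
signature = (3, 0, 0)

Answer: (3, 0, 0)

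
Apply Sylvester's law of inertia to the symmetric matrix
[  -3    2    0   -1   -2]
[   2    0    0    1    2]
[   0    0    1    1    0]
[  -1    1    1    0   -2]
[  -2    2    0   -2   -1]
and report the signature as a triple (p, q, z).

Answer: (3, 2, 0)

Derivation:
step 0: pivot -3 → sign −
step 1: pivot 4/3 → sign +
step 2: pivot 1 → sign +
step 3: pivot -3/4 → sign −
step 4: pivot 3 → sign +
signature = (3, 2, 0)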